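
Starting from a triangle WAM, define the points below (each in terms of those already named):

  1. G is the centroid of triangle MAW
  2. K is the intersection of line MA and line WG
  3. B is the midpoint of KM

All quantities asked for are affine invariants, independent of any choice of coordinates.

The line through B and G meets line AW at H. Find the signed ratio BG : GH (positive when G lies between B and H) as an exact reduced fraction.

Set W = (0, 0), A = (1, 0), M = (0, 1); any affine frame gives the same invariant.
1. G is the centroid of triangle MAW ⇒ G = (1/3, 1/3)
2. K is the intersection of line MA and line WG ⇒ K = (1/2, 1/2)
3. B is the midpoint of KM ⇒ B = (1/4, 3/4)
line BG meets AW at H = (2/5, 0)
G = B + t·(H−B) with t = 5/9, so BG:GH = 5/9:4/9

BG:GH = 5/4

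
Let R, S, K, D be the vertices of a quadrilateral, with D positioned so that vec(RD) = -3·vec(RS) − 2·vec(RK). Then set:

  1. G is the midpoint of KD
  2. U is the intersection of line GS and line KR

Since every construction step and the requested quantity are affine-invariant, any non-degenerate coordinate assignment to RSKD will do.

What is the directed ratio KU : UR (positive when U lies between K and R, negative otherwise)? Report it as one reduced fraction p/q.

Assign R = (0, 0), S = (1, 0), K = (0, 1), D = (-3, -2) — the answer is frame-independent, so this choice is without loss of generality.
1. G is the midpoint of KD ⇒ G = (-3/2, -1/2)
2. U is the intersection of line GS and line KR ⇒ U = (0, -1/5)
U = K + t·(R−K) with t = 6/5, so KU:UR = t:(1−t) = 6/5:-1/5

KU:UR = -6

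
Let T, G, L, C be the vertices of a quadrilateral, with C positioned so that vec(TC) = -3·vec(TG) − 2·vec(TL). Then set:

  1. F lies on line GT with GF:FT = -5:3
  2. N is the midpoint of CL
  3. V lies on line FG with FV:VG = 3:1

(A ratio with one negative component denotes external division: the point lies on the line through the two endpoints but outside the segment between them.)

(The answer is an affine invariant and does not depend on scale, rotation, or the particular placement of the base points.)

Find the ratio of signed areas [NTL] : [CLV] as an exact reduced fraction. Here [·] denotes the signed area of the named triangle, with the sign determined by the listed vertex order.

[NTL]:[CLV] = -4/11

Set T = (0, 0), G = (1, 0), L = (0, 1), C = (-3, -2); any affine frame gives the same invariant.
1. F lies on line GT with GF:FT = -5:3 ⇒ F = (-3/2, 0)
2. N is the midpoint of CL ⇒ N = (-3/2, -1/2)
3. V lies on line FG with FV:VG = 3:1 ⇒ V = (3/8, 0)
2·[NTL] = 3/2, 2·[CLV] = -33/8
[NTL]:[CLV] = 3/2:-33/8 = -4/11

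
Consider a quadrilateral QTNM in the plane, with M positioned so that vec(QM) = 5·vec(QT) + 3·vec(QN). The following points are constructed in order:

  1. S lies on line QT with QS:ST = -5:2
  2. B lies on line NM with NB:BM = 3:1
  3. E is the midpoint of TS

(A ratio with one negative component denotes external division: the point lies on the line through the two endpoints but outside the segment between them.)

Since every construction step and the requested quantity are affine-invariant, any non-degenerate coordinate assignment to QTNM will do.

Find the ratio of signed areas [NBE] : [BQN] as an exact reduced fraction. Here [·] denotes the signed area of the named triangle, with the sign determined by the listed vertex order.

Set Q = (0, 0), T = (1, 0), N = (0, 1), M = (5, 3); any affine frame gives the same invariant.
1. S lies on line QT with QS:ST = -5:2 ⇒ S = (5/3, 0)
2. B lies on line NM with NB:BM = 3:1 ⇒ B = (15/4, 5/2)
3. E is the midpoint of TS ⇒ E = (4/3, 0)
2·[NBE] = -23/4, 2·[BQN] = -15/4
[NBE]:[BQN] = -23/4:-15/4 = 23/15

[NBE]:[BQN] = 23/15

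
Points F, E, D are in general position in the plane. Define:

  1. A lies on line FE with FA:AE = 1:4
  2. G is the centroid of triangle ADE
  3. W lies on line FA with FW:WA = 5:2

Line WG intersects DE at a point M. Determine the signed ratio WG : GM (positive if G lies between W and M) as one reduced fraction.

WG:GM = 31/14

Assign F = (0, 0), E = (1, 0), D = (0, 1) — the answer is frame-independent, so this choice is without loss of generality.
1. A lies on line FE with FA:AE = 1:4 ⇒ A = (1/5, 0)
2. G is the centroid of triangle ADE ⇒ G = (2/5, 1/3)
3. W lies on line FA with FW:WA = 5:2 ⇒ W = (1/7, 0)
line WG meets DE at M = (16/31, 15/31)
G = W + t·(M−W) with t = 31/45, so WG:GM = 31/45:14/45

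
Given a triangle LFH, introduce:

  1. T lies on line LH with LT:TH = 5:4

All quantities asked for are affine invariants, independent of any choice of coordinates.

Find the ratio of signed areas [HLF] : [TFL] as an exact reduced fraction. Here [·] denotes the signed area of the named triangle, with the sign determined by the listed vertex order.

Assign L = (0, 0), F = (1, 0), H = (0, 1) — the answer is frame-independent, so this choice is without loss of generality.
1. T lies on line LH with LT:TH = 5:4 ⇒ T = (0, 5/9)
2·[HLF] = 1, 2·[TFL] = -5/9
[HLF]:[TFL] = 1:-5/9 = -9/5

[HLF]:[TFL] = -9/5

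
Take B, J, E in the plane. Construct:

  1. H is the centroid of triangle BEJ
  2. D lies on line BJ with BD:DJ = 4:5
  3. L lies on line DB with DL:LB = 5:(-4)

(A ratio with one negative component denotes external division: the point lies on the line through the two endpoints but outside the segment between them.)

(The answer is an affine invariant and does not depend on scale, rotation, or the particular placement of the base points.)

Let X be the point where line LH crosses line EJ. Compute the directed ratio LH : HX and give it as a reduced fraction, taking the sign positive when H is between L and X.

Work in coordinates with B = (0, 0), J = (1, 0), E = (0, 1).
1. H is the centroid of triangle BEJ ⇒ H = (1/3, 1/3)
2. D lies on line BJ with BD:DJ = 4:5 ⇒ D = (4/9, 0)
3. L lies on line DB with DL:LB = 5:(-4) ⇒ L = (-16/9, 0)
line LH meets EJ at X = (41/66, 25/66)
H = L + t·(X−L) with t = 22/25, so LH:HX = 22/25:3/25

LH:HX = 22/3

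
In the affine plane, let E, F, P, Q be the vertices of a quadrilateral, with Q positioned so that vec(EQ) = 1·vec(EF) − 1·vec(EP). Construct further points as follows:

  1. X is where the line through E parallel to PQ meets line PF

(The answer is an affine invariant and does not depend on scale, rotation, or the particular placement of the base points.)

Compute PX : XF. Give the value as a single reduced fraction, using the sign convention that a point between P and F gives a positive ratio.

PX:XF = -1/2

Set E = (0, 0), F = (1, 0), P = (0, 1), Q = (1, -1); any affine frame gives the same invariant.
1. X is where the line through E parallel to PQ meets line PF ⇒ X = (-1, 2)
X = P + t·(F−P) with t = -1, so PX:XF = t:(1−t) = -1:2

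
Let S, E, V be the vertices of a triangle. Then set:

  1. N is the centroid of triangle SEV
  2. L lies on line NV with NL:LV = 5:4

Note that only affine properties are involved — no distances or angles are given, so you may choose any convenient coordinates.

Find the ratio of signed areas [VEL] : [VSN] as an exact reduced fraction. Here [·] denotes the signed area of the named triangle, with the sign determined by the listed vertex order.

Set S = (0, 0), E = (1, 0), V = (0, 1); any affine frame gives the same invariant.
1. N is the centroid of triangle SEV ⇒ N = (1/3, 1/3)
2. L lies on line NV with NL:LV = 5:4 ⇒ L = (4/27, 19/27)
2·[VEL] = -4/27, 2·[VSN] = 1/3
[VEL]:[VSN] = -4/27:1/3 = -4/9

[VEL]:[VSN] = -4/9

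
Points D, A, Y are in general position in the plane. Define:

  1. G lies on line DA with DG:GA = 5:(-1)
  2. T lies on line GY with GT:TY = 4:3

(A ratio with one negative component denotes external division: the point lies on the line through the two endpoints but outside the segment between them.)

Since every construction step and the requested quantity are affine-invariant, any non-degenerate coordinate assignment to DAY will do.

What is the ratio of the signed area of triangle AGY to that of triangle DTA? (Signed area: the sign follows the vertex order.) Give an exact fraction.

[AGY]:[DTA] = -7/16

Choose coordinates D = (0, 0), A = (1, 0), Y = (0, 1).
1. G lies on line DA with DG:GA = 5:(-1) ⇒ G = (5/4, 0)
2. T lies on line GY with GT:TY = 4:3 ⇒ T = (15/28, 4/7)
2·[AGY] = 1/4, 2·[DTA] = -4/7
[AGY]:[DTA] = 1/4:-4/7 = -7/16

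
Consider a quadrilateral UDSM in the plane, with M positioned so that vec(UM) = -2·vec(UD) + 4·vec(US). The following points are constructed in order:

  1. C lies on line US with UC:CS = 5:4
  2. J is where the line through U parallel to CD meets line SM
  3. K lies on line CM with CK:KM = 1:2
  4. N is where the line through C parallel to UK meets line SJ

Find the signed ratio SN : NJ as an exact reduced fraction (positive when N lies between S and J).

SN:NJ = -68/239

Choose coordinates U = (0, 0), D = (1, 0), S = (0, 1), M = (-2, 4).
1. C lies on line US with UC:CS = 5:4 ⇒ C = (0, 5/9)
2. J is where the line through U parallel to CD meets line SM ⇒ J = (18/17, -10/17)
3. K lies on line CM with CK:KM = 1:2 ⇒ K = (-2/3, 46/27)
4. N is where the line through C parallel to UK meets line SJ ⇒ N = (-8/19, 31/19)
N = S + t·(J−S) with t = -68/171, so SN:NJ = t:(1−t) = -68/171:239/171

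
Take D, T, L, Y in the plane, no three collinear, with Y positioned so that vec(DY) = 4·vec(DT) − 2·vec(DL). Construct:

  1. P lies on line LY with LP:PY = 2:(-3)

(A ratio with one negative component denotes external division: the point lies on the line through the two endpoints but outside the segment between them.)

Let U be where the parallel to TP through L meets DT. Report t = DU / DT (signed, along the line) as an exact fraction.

t = 9/7

Choose coordinates D = (0, 0), T = (1, 0), L = (0, 1), Y = (4, -2).
1. P lies on line LY with LP:PY = 2:(-3) ⇒ P = (-8, 7)
through L parallel to TP: direction (-9, 7); meets DT at U = (9/7, 0)
U = D + t·(T−D) with t = 9/7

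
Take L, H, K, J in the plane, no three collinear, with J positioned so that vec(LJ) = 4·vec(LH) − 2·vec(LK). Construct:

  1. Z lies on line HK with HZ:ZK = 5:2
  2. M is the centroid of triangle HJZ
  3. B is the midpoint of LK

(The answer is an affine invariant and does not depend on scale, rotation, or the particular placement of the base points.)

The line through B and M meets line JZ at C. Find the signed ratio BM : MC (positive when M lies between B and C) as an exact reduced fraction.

Choose coordinates L = (0, 0), H = (1, 0), K = (0, 1), J = (4, -2).
1. Z lies on line HK with HZ:ZK = 5:2 ⇒ Z = (2/7, 5/7)
2. M is the centroid of triangle HJZ ⇒ M = (37/21, -3/7)
3. B is the midpoint of LK ⇒ B = (0, 1/2)
line BM meets JZ at C = (407/196, -233/392)
M = B + t·(C−B) with t = 28/33, so BM:MC = 28/33:5/33

BM:MC = 28/5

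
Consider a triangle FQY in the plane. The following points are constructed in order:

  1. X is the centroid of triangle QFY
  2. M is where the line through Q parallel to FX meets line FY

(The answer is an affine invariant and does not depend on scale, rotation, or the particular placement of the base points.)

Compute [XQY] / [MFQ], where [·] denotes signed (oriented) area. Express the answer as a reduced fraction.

Work in coordinates with F = (0, 0), Q = (1, 0), Y = (0, 1).
1. X is the centroid of triangle QFY ⇒ X = (1/3, 1/3)
2. M is where the line through Q parallel to FX meets line FY ⇒ M = (0, -1)
2·[XQY] = 1/3, 2·[MFQ] = -1
[XQY]:[MFQ] = 1/3:-1 = -1/3

[XQY]:[MFQ] = -1/3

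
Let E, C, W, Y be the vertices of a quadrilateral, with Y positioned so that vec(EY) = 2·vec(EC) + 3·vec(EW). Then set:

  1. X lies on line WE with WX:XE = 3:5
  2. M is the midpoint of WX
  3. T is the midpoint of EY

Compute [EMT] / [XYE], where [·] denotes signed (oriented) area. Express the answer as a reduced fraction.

[EMT]:[XYE] = 13/20

Set E = (0, 0), C = (1, 0), W = (0, 1), Y = (2, 3); any affine frame gives the same invariant.
1. X lies on line WE with WX:XE = 3:5 ⇒ X = (0, 5/8)
2. M is the midpoint of WX ⇒ M = (0, 13/16)
3. T is the midpoint of EY ⇒ T = (1, 3/2)
2·[EMT] = -13/16, 2·[XYE] = -5/4
[EMT]:[XYE] = -13/16:-5/4 = 13/20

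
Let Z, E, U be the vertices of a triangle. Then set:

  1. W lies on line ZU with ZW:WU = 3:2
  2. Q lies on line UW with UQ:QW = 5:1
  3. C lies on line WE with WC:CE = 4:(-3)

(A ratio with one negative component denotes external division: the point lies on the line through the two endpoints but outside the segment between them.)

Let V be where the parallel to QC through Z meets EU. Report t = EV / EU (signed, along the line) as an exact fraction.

t = -37/23

Work in coordinates with Z = (0, 0), E = (1, 0), U = (0, 1).
1. W lies on line ZU with ZW:WU = 3:2 ⇒ W = (0, 3/5)
2. Q lies on line UW with UQ:QW = 5:1 ⇒ Q = (0, 2/3)
3. C lies on line WE with WC:CE = 4:(-3) ⇒ C = (4, -9/5)
through Z parallel to QC: direction (4, -37/15); meets EU at V = (60/23, -37/23)
V = E + t·(U−E) with t = -37/23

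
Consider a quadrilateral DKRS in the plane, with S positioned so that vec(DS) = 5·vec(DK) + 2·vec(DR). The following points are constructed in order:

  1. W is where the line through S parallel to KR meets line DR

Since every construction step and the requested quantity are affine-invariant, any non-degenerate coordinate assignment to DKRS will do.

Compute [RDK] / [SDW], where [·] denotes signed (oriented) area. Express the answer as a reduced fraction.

[RDK]:[SDW] = -1/35

Choose coordinates D = (0, 0), K = (1, 0), R = (0, 1), S = (5, 2).
1. W is where the line through S parallel to KR meets line DR ⇒ W = (0, 7)
2·[RDK] = 1, 2·[SDW] = -35
[RDK]:[SDW] = 1:-35 = -1/35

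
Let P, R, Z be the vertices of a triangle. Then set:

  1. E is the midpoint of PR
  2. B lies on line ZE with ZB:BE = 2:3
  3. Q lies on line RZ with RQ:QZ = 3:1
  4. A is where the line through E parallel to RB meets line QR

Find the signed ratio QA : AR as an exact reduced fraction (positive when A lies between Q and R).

QA:AR = -3/2

Choose coordinates P = (0, 0), R = (1, 0), Z = (0, 1).
1. E is the midpoint of PR ⇒ E = (1/2, 0)
2. B lies on line ZE with ZB:BE = 2:3 ⇒ B = (1/5, 3/5)
3. Q lies on line RZ with RQ:QZ = 3:1 ⇒ Q = (1/4, 3/4)
4. A is where the line through E parallel to RB meets line QR ⇒ A = (5/2, -3/2)
A = Q + t·(R−Q) with t = 3, so QA:AR = t:(1−t) = 3:-2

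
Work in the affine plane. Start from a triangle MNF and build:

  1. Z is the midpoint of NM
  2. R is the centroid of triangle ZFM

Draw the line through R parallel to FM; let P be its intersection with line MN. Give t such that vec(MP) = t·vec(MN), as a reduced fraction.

Work in coordinates with M = (0, 0), N = (1, 0), F = (0, 1).
1. Z is the midpoint of NM ⇒ Z = (1/2, 0)
2. R is the centroid of triangle ZFM ⇒ R = (1/6, 1/3)
through R parallel to FM: direction (0, -1); meets MN at P = (1/6, 0)
P = M + t·(N−M) with t = 1/6

t = 1/6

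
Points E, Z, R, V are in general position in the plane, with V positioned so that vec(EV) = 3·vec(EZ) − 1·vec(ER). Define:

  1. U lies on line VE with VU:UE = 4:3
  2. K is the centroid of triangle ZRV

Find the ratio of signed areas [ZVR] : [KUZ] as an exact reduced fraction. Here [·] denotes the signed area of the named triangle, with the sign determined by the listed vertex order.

[ZVR]:[KUZ] = -7

Set E = (0, 0), Z = (1, 0), R = (0, 1), V = (3, -1); any affine frame gives the same invariant.
1. U lies on line VE with VU:UE = 4:3 ⇒ U = (9/7, -3/7)
2. K is the centroid of triangle ZRV ⇒ K = (4/3, 0)
2·[ZVR] = 1, 2·[KUZ] = -1/7
[ZVR]:[KUZ] = 1:-1/7 = -7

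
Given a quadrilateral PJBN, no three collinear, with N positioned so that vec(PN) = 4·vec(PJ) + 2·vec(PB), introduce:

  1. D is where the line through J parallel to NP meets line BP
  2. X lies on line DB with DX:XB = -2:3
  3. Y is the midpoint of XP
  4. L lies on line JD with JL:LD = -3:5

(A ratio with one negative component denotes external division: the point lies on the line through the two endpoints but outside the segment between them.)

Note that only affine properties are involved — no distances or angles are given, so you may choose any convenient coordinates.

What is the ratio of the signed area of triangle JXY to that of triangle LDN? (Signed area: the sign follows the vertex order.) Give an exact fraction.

Work in coordinates with P = (0, 0), J = (1, 0), B = (0, 1), N = (4, 2).
1. D is where the line through J parallel to NP meets line BP ⇒ D = (0, -1/2)
2. X lies on line DB with DX:XB = -2:3 ⇒ X = (0, -7/2)
3. Y is the midpoint of XP ⇒ Y = (0, -7/4)
4. L lies on line JD with JL:LD = -3:5 ⇒ L = (5/2, 3/4)
2·[JXY] = -7/4, 2·[LDN] = -5/4
[JXY]:[LDN] = -7/4:-5/4 = 7/5

[JXY]:[LDN] = 7/5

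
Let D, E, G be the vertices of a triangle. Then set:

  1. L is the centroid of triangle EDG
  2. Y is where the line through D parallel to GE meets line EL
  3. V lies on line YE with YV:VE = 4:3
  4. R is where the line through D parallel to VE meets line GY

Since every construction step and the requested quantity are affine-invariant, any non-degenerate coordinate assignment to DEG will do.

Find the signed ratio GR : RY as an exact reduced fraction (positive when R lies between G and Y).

GR:RY = -2

Choose coordinates D = (0, 0), E = (1, 0), G = (0, 1).
1. L is the centroid of triangle EDG ⇒ L = (1/3, 1/3)
2. Y is where the line through D parallel to GE meets line EL ⇒ Y = (-1, 1)
3. V lies on line YE with YV:VE = 4:3 ⇒ V = (1/7, 3/7)
4. R is where the line through D parallel to VE meets line GY ⇒ R = (-2, 1)
R = G + t·(Y−G) with t = 2, so GR:RY = t:(1−t) = 2:-1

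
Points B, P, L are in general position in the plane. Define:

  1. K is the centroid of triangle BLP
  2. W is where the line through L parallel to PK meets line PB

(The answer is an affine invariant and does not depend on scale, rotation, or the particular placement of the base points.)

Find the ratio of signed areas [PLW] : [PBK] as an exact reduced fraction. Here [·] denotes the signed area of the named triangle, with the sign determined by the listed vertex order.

Choose coordinates B = (0, 0), P = (1, 0), L = (0, 1).
1. K is the centroid of triangle BLP ⇒ K = (1/3, 1/3)
2. W is where the line through L parallel to PK meets line PB ⇒ W = (2, 0)
2·[PLW] = -1, 2·[PBK] = -1/3
[PLW]:[PBK] = -1:-1/3 = 3

[PLW]:[PBK] = 3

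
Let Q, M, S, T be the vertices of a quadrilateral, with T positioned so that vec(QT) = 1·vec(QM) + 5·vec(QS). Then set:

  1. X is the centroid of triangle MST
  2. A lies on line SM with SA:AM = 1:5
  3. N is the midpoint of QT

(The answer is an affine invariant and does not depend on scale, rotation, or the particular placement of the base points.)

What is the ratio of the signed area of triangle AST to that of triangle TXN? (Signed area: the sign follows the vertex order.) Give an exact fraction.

Set Q = (0, 0), M = (1, 0), S = (0, 1), T = (1, 5); any affine frame gives the same invariant.
1. X is the centroid of triangle MST ⇒ X = (2/3, 2)
2. A lies on line SM with SA:AM = 1:5 ⇒ A = (1/6, 5/6)
3. N is the midpoint of QT ⇒ N = (1/2, 5/2)
2·[AST] = -5/6, 2·[TXN] = -2/3
[AST]:[TXN] = -5/6:-2/3 = 5/4

[AST]:[TXN] = 5/4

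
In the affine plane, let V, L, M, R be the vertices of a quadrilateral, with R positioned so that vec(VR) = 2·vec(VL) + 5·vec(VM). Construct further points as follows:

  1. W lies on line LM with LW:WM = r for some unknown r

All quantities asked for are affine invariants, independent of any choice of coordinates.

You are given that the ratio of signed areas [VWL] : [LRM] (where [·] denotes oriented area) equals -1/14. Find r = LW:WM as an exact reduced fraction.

Choose coordinates V = (0, 0), L = (1, 0), M = (0, 1), R = (2, 5).
1. With LW:WM = r, write λ = r/(r+1) so W = L + λ·(M−L); W is affine-linear in λ
Every point depending on W is an affine combination of W and λ-independent points, so each such coordinate is linear in λ; the λ² term in each signed area is a multiple of (M−L)×(M−L) = 0, so 2·[VWL] and 2·[LRM] are each linear in λ. Evaluating at λ=0 and λ=1:
  2·[VWL] = −λ,   2·[LRM] = 6
So [VWL]:[LRM] = (−λ) / (6). Setting this equal to -1/14:
  −λ = -1/14·(6)  ⇒  λ = 3/7
Then r = λ/(1−λ) = (3/7)/(4/7) = 3/4. Check: with r = 3/4, W = (4/7, 3/7) and [VWL]:[LRM] = -1/14 as required.

r = 3/4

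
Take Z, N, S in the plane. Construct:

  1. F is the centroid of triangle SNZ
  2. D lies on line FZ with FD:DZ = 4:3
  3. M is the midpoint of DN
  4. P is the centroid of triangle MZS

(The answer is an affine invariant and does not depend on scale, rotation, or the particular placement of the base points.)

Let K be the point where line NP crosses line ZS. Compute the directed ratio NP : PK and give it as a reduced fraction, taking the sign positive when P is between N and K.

NP:PK = 17/4

Choose coordinates Z = (0, 0), N = (1, 0), S = (0, 1).
1. F is the centroid of triangle SNZ ⇒ F = (1/3, 1/3)
2. D lies on line FZ with FD:DZ = 4:3 ⇒ D = (1/7, 1/7)
3. M is the midpoint of DN ⇒ M = (4/7, 1/14)
4. P is the centroid of triangle MZS ⇒ P = (4/21, 5/14)
line NP meets ZS at K = (0, 15/34)
P = N + t·(K−N) with t = 17/21, so NP:PK = 17/21:4/21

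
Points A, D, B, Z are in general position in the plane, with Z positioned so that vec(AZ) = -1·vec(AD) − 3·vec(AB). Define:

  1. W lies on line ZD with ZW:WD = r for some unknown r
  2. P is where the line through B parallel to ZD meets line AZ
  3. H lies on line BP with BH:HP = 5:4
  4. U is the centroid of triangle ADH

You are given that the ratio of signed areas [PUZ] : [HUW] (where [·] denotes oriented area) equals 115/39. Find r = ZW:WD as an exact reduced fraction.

Set A = (0, 0), D = (1, 0), B = (0, 1), Z = (-1, -3); any affine frame gives the same invariant.
1. With ZW:WD = r, write λ = r/(r+1) so W = Z + λ·(D−Z); W is affine-linear in λ
2. P is where the line through B parallel to ZD meets line AZ ⇒ P = (2/3, 2)
3. H lies on line BP with BH:HP = 5:4 ⇒ H = (10/27, 14/9)
4. U is the centroid of triangle ADH ⇒ U = (37/81, 14/27)
Every point depending on W is an affine combination of W and λ-independent points, so each such coordinate is linear in λ; the λ² term in each signed area is a multiple of (D−Z)×(D−Z) = 0, so 2·[PUZ] and 2·[HUW] are each linear in λ. Evaluating at λ=0 and λ=1:
  2·[PUZ] = -115/81,   2·[HUW] = 7/3·λ − 49/27
So [PUZ]:[HUW] = (-115/81) / (7/3·λ − 49/27). Setting this equal to 115/39:
  -115/81 = 115/39·(7/3·λ − 49/27)  ⇒  λ = 4/7
Then r = λ/(1−λ) = (4/7)/(3/7) = 4/3. Check: with r = 4/3, W = (1/7, -9/7) and [PUZ]:[HUW] = 115/39 as required.

r = 4/3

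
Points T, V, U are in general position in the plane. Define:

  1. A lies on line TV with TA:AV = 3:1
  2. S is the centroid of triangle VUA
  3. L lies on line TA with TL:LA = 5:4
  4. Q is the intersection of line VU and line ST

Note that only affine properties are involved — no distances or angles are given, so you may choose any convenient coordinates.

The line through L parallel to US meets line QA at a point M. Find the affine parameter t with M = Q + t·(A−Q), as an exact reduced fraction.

Assign T = (0, 0), V = (1, 0), U = (0, 1) — the answer is frame-independent, so this choice is without loss of generality.
1. A lies on line TV with TA:AV = 3:1 ⇒ A = (3/4, 0)
2. S is the centroid of triangle VUA ⇒ S = (7/12, 1/3)
3. L lies on line TA with TL:LA = 5:4 ⇒ L = (5/12, 0)
4. Q is the intersection of line VU and line ST ⇒ Q = (7/11, 4/11)
through L parallel to US: direction (7/12, -2/3); meets QA at M = (101/108, -16/27)
M = Q + t·(A−Q) with t = 71/27

t = 71/27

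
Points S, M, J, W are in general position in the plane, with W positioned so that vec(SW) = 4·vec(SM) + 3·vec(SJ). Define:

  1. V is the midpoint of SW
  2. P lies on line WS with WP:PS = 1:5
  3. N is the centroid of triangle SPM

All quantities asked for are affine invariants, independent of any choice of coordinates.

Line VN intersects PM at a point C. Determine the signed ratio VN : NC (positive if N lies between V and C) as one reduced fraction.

VN:NC = 1/5

Set S = (0, 0), M = (1, 0), J = (0, 1), W = (4, 3); any affine frame gives the same invariant.
1. V is the midpoint of SW ⇒ V = (2, 3/2)
2. P lies on line WS with WP:PS = 1:5 ⇒ P = (10/3, 5/2)
3. N is the centroid of triangle SPM ⇒ N = (13/9, 5/6)
line VN meets PM at C = (-4/3, -5/2)
N = V + t·(C−V) with t = 1/6, so VN:NC = 1/6:5/6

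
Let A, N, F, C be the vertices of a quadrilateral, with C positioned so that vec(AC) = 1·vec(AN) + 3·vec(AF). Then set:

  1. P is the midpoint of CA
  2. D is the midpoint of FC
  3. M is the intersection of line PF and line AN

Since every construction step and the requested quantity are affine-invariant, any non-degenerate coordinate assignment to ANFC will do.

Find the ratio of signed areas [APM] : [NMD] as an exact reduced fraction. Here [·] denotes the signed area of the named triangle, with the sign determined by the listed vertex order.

[APM]:[NMD] = -3/8

Choose coordinates A = (0, 0), N = (1, 0), F = (0, 1), C = (1, 3).
1. P is the midpoint of CA ⇒ P = (1/2, 3/2)
2. D is the midpoint of FC ⇒ D = (1/2, 2)
3. M is the intersection of line PF and line AN ⇒ M = (-1, 0)
2·[APM] = 3/2, 2·[NMD] = -4
[APM]:[NMD] = 3/2:-4 = -3/8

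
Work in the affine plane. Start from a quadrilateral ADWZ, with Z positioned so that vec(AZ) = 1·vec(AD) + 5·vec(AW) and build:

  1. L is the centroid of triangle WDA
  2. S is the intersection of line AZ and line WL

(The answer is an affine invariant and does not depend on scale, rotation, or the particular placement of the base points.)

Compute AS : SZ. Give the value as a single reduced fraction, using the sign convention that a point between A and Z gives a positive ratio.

AS:SZ = 1/6

Set A = (0, 0), D = (1, 0), W = (0, 1), Z = (1, 5); any affine frame gives the same invariant.
1. L is the centroid of triangle WDA ⇒ L = (1/3, 1/3)
2. S is the intersection of line AZ and line WL ⇒ S = (1/7, 5/7)
S = A + t·(Z−A) with t = 1/7, so AS:SZ = t:(1−t) = 1/7:6/7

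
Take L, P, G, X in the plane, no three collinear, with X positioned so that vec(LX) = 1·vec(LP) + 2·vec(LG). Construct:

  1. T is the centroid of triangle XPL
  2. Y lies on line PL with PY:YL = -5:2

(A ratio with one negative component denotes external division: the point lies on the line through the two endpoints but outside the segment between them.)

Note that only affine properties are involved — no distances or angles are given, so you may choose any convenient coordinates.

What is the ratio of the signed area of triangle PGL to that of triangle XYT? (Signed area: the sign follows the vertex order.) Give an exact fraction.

Choose coordinates L = (0, 0), P = (1, 0), G = (0, 1), X = (1, 2).
1. T is the centroid of triangle XPL ⇒ T = (2/3, 2/3)
2. Y lies on line PL with PY:YL = -5:2 ⇒ Y = (-2/3, 0)
2·[PGL] = 1, 2·[XYT] = 14/9
[PGL]:[XYT] = 1:14/9 = 9/14

[PGL]:[XYT] = 9/14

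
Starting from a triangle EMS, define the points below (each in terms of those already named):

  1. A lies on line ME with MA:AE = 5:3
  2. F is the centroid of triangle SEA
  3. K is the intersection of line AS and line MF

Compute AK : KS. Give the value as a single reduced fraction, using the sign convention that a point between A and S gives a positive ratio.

AK:KS = 5/13

Work in coordinates with E = (0, 0), M = (1, 0), S = (0, 1).
1. A lies on line ME with MA:AE = 5:3 ⇒ A = (3/8, 0)
2. F is the centroid of triangle SEA ⇒ F = (1/8, 1/3)
3. K is the intersection of line AS and line MF ⇒ K = (13/48, 5/18)
K = A + t·(S−A) with t = 5/18, so AK:KS = t:(1−t) = 5/18:13/18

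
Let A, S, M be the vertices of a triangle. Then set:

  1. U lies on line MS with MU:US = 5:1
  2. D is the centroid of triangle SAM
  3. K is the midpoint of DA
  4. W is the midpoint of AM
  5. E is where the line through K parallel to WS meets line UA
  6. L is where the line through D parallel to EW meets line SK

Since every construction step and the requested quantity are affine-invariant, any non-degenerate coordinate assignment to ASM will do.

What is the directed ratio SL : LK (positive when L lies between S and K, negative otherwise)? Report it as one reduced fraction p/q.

Assign A = (0, 0), S = (1, 0), M = (0, 1) — the answer is frame-independent, so this choice is without loss of generality.
1. U lies on line MS with MU:US = 5:1 ⇒ U = (5/6, 1/6)
2. D is the centroid of triangle SAM ⇒ D = (1/3, 1/3)
3. K is the midpoint of DA ⇒ K = (1/6, 1/6)
4. W is the midpoint of AM ⇒ W = (0, 1/2)
5. E is where the line through K parallel to WS meets line UA ⇒ E = (5/14, 1/14)
6. L is where the line through D parallel to EW meets line SK ⇒ L = (8/15, 7/75)
L = S + t·(K−S) with t = 14/25, so SL:LK = t:(1−t) = 14/25:11/25

SL:LK = 14/11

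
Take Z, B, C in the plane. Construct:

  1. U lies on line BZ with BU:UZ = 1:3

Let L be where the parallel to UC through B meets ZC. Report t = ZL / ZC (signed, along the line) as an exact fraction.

Work in coordinates with Z = (0, 0), B = (1, 0), C = (0, 1).
1. U lies on line BZ with BU:UZ = 1:3 ⇒ U = (3/4, 0)
through B parallel to UC: direction (-3/4, 1); meets ZC at L = (0, 4/3)
L = Z + t·(C−Z) with t = 4/3

t = 4/3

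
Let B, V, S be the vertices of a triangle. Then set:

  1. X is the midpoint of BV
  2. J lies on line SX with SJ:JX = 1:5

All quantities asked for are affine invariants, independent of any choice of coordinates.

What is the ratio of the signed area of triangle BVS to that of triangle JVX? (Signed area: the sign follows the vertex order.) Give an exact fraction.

Set B = (0, 0), V = (1, 0), S = (0, 1); any affine frame gives the same invariant.
1. X is the midpoint of BV ⇒ X = (1/2, 0)
2. J lies on line SX with SJ:JX = 1:5 ⇒ J = (1/12, 5/6)
2·[BVS] = 1, 2·[JVX] = -5/12
[BVS]:[JVX] = 1:-5/12 = -12/5

[BVS]:[JVX] = -12/5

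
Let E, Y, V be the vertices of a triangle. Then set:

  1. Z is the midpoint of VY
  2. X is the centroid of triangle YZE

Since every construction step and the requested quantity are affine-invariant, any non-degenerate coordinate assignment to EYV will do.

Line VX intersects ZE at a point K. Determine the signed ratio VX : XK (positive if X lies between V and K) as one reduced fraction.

Work in coordinates with E = (0, 0), Y = (1, 0), V = (0, 1).
1. Z is the midpoint of VY ⇒ Z = (1/2, 1/2)
2. X is the centroid of triangle YZE ⇒ X = (1/2, 1/6)
line VX meets ZE at K = (3/8, 3/8)
X = V + t·(K−V) with t = 4/3, so VX:XK = 4/3:-1/3

VX:XK = -4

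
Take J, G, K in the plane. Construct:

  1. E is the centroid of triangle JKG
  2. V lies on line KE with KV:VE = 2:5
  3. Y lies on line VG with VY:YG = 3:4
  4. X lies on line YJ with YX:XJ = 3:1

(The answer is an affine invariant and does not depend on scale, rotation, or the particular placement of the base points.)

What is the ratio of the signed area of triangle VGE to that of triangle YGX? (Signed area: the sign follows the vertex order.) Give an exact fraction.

[VGE]:[YGX] = 35/51

Assign J = (0, 0), G = (1, 0), K = (0, 1) — the answer is frame-independent, so this choice is without loss of generality.
1. E is the centroid of triangle JKG ⇒ E = (1/3, 1/3)
2. V lies on line KE with KV:VE = 2:5 ⇒ V = (2/21, 17/21)
3. Y lies on line VG with VY:YG = 3:4 ⇒ Y = (71/147, 68/147)
4. X lies on line YJ with YX:XJ = 3:1 ⇒ X = (71/588, 17/147)
2·[VGE] = -5/21, 2·[YGX] = -17/49
[VGE]:[YGX] = -5/21:-17/49 = 35/51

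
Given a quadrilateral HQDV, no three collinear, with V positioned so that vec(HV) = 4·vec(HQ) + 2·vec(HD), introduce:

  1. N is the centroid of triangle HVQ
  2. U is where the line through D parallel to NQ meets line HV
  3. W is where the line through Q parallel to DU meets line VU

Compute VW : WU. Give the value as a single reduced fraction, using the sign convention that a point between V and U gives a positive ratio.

Choose coordinates H = (0, 0), Q = (1, 0), D = (0, 1), V = (4, 2).
1. N is the centroid of triangle HVQ ⇒ N = (5/3, 2/3)
2. U is where the line through D parallel to NQ meets line HV ⇒ U = (-2, -1)
3. W is where the line through Q parallel to DU meets line VU ⇒ W = (2, 1)
W = V + t·(U−V) with t = 1/3, so VW:WU = t:(1−t) = 1/3:2/3

VW:WU = 1/2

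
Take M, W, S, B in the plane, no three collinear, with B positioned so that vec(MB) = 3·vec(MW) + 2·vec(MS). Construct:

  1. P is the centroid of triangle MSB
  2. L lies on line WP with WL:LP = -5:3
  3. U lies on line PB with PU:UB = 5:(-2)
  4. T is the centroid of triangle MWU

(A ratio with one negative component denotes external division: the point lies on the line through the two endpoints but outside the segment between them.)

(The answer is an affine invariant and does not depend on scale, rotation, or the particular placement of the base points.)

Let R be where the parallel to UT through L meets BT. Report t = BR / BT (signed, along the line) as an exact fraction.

Set M = (0, 0), W = (1, 0), S = (0, 1), B = (3, 2); any affine frame gives the same invariant.
1. P is the centroid of triangle MSB ⇒ P = (1, 1)
2. L lies on line WP with WL:LP = -5:3 ⇒ L = (1, 5/2)
3. U lies on line PB with PU:UB = 5:(-2) ⇒ U = (13/3, 8/3)
4. T is the centroid of triangle MWU ⇒ T = (16/9, 8/9)
through L parallel to UT: direction (-23/9, -16/9); meets BT at R = (427/36, 181/18)
R = B + t·(T−B) with t = -29/4

t = -29/4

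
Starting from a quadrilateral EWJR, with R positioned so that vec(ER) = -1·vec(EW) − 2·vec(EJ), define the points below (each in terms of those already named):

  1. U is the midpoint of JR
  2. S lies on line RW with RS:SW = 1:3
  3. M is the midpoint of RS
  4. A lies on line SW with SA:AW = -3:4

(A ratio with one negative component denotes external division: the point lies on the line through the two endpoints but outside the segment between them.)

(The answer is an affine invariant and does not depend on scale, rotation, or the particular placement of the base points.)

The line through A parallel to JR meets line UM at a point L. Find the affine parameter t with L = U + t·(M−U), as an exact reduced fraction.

Set E = (0, 0), W = (1, 0), J = (0, 1), R = (-1, -2); any affine frame gives the same invariant.
1. U is the midpoint of JR ⇒ U = (-1/2, -1/2)
2. S lies on line RW with RS:SW = 1:3 ⇒ S = (-1/2, -3/2)
3. M is the midpoint of RS ⇒ M = (-3/4, -7/4)
4. A lies on line SW with SA:AW = -3:4 ⇒ A = (-5, -6)
through A parallel to JR: direction (-1, -3); meets UM at L = (7/2, 39/2)
L = U + t·(M−U) with t = -16

t = -16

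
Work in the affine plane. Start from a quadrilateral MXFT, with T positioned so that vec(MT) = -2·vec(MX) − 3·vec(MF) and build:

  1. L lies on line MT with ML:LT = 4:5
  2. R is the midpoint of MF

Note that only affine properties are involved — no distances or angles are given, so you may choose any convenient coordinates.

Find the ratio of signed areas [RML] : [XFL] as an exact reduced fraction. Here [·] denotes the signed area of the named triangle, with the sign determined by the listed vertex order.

[RML]:[XFL] = -4/29

Set M = (0, 0), X = (1, 0), F = (0, 1), T = (-2, -3); any affine frame gives the same invariant.
1. L lies on line MT with ML:LT = 4:5 ⇒ L = (-8/9, -4/3)
2. R is the midpoint of MF ⇒ R = (0, 1/2)
2·[RML] = -4/9, 2·[XFL] = 29/9
[RML]:[XFL] = -4/9:29/9 = -4/29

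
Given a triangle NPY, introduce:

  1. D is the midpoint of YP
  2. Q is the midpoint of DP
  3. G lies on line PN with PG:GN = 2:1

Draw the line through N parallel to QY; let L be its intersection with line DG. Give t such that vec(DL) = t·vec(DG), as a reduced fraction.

t = 3/2

Choose coordinates N = (0, 0), P = (1, 0), Y = (0, 1).
1. D is the midpoint of YP ⇒ D = (1/2, 1/2)
2. Q is the midpoint of DP ⇒ Q = (3/4, 1/4)
3. G lies on line PN with PG:GN = 2:1 ⇒ G = (1/3, 0)
through N parallel to QY: direction (-3/4, 3/4); meets DG at L = (1/4, -1/4)
L = D + t·(G−D) with t = 3/2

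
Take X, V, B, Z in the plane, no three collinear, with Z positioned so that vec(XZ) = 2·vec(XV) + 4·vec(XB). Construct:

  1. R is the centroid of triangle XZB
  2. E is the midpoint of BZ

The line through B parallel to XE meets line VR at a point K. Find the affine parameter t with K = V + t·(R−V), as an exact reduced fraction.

Choose coordinates X = (0, 0), V = (1, 0), B = (0, 1), Z = (2, 4).
1. R is the centroid of triangle XZB ⇒ R = (2/3, 5/3)
2. E is the midpoint of BZ ⇒ E = (1, 5/2)
through B parallel to XE: direction (1, 5/2); meets VR at K = (8/15, 7/3)
K = V + t·(R−V) with t = 7/5

t = 7/5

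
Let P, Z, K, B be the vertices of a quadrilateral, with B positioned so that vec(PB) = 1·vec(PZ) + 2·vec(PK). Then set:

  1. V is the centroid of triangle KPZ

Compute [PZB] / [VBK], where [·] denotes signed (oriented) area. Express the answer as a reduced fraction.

Work in coordinates with P = (0, 0), Z = (1, 0), K = (0, 1), B = (1, 2).
1. V is the centroid of triangle KPZ ⇒ V = (1/3, 1/3)
2·[PZB] = 2, 2·[VBK] = 1
[PZB]:[VBK] = 2:1 = 2

[PZB]:[VBK] = 2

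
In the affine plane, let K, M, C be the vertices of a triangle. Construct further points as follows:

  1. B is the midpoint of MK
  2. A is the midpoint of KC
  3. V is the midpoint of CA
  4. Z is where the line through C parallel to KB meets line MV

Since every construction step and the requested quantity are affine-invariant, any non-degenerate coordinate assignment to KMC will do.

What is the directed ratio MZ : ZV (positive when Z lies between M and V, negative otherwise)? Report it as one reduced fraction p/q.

MZ:ZV = -4

Set K = (0, 0), M = (1, 0), C = (0, 1); any affine frame gives the same invariant.
1. B is the midpoint of MK ⇒ B = (1/2, 0)
2. A is the midpoint of KC ⇒ A = (0, 1/2)
3. V is the midpoint of CA ⇒ V = (0, 3/4)
4. Z is where the line through C parallel to KB meets line MV ⇒ Z = (-1/3, 1)
Z = M + t·(V−M) with t = 4/3, so MZ:ZV = t:(1−t) = 4/3:-1/3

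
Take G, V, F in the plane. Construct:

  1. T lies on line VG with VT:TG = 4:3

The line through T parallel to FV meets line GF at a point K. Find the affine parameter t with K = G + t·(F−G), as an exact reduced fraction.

Set G = (0, 0), V = (1, 0), F = (0, 1); any affine frame gives the same invariant.
1. T lies on line VG with VT:TG = 4:3 ⇒ T = (3/7, 0)
through T parallel to FV: direction (1, -1); meets GF at K = (0, 3/7)
K = G + t·(F−G) with t = 3/7

t = 3/7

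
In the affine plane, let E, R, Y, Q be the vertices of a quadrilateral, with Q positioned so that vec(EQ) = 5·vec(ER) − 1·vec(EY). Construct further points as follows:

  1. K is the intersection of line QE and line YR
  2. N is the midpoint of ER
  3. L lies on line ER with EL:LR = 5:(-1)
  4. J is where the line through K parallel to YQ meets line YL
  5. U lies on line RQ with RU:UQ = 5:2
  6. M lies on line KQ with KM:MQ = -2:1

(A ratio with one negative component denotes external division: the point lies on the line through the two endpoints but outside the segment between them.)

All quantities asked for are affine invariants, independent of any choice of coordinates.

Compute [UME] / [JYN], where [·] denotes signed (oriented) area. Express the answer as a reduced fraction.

Choose coordinates E = (0, 0), R = (1, 0), Y = (0, 1), Q = (5, -1).
1. K is the intersection of line QE and line YR ⇒ K = (5/4, -1/4)
2. N is the midpoint of ER ⇒ N = (1/2, 0)
3. L lies on line ER with EL:LR = 5:(-1) ⇒ L = (5/4, 0)
4. J is where the line through K parallel to YQ meets line YL ⇒ J = (15/8, -1/2)
5. U lies on line RQ with RU:UQ = 5:2 ⇒ U = (27/7, -5/7)
6. M lies on line KQ with KM:MQ = -2:1 ⇒ M = (35/4, -7/4)
2·[UME] = -1/2, 2·[JYN] = 9/8
[UME]:[JYN] = -1/2:9/8 = -4/9

[UME]:[JYN] = -4/9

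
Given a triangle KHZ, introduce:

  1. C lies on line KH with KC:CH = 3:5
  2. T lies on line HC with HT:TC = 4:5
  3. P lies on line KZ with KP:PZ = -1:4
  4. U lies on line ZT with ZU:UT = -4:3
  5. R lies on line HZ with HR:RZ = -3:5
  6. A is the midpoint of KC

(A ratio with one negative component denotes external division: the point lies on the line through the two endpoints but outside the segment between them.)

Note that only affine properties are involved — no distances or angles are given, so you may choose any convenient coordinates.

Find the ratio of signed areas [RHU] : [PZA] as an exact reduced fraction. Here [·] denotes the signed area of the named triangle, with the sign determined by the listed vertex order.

Choose coordinates K = (0, 0), H = (1, 0), Z = (0, 1).
1. C lies on line KH with KC:CH = 3:5 ⇒ C = (3/8, 0)
2. T lies on line HC with HT:TC = 4:5 ⇒ T = (13/18, 0)
3. P lies on line KZ with KP:PZ = -1:4 ⇒ P = (0, -1/3)
4. U lies on line ZT with ZU:UT = -4:3 ⇒ U = (26/9, -3)
5. R lies on line HZ with HR:RZ = -3:5 ⇒ R = (5/2, -3/2)
6. A is the midpoint of KC ⇒ A = (3/16, 0)
2·[RHU] = 5/3, 2·[PZA] = -1/4
[RHU]:[PZA] = 5/3:-1/4 = -20/3

[RHU]:[PZA] = -20/3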